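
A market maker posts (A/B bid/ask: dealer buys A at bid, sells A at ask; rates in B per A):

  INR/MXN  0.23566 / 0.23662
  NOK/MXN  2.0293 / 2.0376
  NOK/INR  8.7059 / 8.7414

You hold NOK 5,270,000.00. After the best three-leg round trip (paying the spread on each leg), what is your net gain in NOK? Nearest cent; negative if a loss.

Net profit: NOK 36,293.05

Best loop NOK → INR → MXN → NOK:
NOK 5,270,000.00 × 8.7059 (sell NOK at bid) = INR 45,880,093.00
INR 45,880,093.00 × 0.23566 (sell INR at bid) = MXN 10,812,102.72
MXN 10,812,102.72 ÷ 2.0376 (buy NOK at ask) = NOK 5,306,293.05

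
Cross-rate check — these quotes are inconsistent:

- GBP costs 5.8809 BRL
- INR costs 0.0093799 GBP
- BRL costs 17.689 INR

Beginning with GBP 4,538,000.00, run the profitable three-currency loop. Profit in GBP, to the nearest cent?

Profit: GBP 112,709.43

Profitable loop is GBP → INR → BRL → GBP:
GBP 4,538,000.00 ÷ 0.0093799 = INR 483,800,466.96
INR 483,800,466.96 ÷ 17.689 = BRL 27,350,357.11
BRL 27,350,357.11 ÷ 5.8809 = GBP 4,650,709.43
Profit = GBP 4,650,709.43 − GBP 4,538,000.00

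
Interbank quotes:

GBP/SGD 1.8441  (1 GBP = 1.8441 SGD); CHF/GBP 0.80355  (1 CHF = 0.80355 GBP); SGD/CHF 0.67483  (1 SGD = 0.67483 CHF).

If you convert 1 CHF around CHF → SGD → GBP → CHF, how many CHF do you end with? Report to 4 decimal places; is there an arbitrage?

Around CHF → SGD → GBP → CHF: 1 ÷ 0.67483 ÷ 1.8441 ÷ 0.80355 = 1.000019
Product ≈ 1 (deviation 0.002%, within rounding noise).

1.0000 (no arbitrage)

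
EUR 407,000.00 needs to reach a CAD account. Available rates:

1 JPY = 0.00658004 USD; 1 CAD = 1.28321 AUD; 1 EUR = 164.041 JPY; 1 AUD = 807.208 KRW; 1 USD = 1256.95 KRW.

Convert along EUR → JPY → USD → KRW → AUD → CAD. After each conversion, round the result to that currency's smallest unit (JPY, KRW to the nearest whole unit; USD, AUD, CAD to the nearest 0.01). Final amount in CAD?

CAD 533,101.81

EUR 407,000.00 × 164.041 = JPY 66,764,687
JPY 66,764,687 × 0.00658004 = USD 439,314.31
USD 439,314.31 × 1256.95 = KRW 552,196,122
KRW 552,196,122 ÷ 807.208 = AUD 684,081.58
AUD 684,081.58 ÷ 1.28321 = CAD 533,101.81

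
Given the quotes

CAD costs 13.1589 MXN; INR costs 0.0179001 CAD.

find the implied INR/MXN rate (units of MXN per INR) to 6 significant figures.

INR/MXN = 0.235546

1 INR × 0.0179001 = 0.0179001 CAD
0.0179001 CAD × 13.1589 = 0.235546 MXN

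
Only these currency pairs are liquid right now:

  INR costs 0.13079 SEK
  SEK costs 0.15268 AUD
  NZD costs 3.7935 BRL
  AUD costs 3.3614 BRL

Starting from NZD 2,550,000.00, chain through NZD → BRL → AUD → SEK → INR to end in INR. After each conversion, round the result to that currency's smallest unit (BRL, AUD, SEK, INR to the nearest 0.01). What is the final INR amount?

INR 144,113,073.86

NZD 2,550,000.00 × 3.7935 = BRL 9,673,425.00
BRL 9,673,425.00 ÷ 3.3614 = AUD 2,877,796.45
AUD 2,877,796.45 ÷ 0.15268 = SEK 18,848,548.93
SEK 18,848,548.93 ÷ 0.13079 = INR 144,113,073.86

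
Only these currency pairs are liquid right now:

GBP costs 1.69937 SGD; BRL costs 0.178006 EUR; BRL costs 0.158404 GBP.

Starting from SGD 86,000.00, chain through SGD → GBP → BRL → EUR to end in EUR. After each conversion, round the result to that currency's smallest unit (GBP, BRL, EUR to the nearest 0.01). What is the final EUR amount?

EUR 56,869.45

SGD 86,000.00 ÷ 1.69937 = GBP 50,606.99
GBP 50,606.99 ÷ 0.158404 = BRL 319,480.51
BRL 319,480.51 × 0.178006 = EUR 56,869.45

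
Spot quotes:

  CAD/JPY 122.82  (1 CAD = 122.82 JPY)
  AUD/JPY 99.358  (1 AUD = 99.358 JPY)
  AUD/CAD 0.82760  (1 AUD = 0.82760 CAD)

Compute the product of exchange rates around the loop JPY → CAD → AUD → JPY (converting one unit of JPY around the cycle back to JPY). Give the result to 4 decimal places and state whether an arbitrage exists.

0.9775 (arbitrage exists)

Around JPY → CAD → AUD → JPY: 1 ÷ 122.82 ÷ 0.82760 × 99.358 = 0.977492
Product < 1; profitable direction is JPY → AUD → CAD → JPY.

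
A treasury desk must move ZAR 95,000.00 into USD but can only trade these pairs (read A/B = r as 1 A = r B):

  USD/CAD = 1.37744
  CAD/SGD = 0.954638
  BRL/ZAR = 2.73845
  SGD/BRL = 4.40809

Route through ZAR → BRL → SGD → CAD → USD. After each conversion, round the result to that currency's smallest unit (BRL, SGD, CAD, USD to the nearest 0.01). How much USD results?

ZAR 95,000.00 ÷ 2.73845 = BRL 34,691.16
BRL 34,691.16 ÷ 4.40809 = SGD 7,869.88
SGD 7,869.88 ÷ 0.954638 = CAD 8,243.84
CAD 8,243.84 ÷ 1.37744 = USD 5,984.90

USD 5,984.90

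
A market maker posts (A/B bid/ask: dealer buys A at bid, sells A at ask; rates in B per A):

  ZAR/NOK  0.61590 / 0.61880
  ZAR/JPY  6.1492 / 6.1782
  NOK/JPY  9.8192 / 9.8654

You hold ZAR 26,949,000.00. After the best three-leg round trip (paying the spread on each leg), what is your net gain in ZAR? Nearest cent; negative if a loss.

Best loop ZAR → JPY → NOK → ZAR:
ZAR 26,949,000.00 × 6.1492 (sell ZAR at bid) = JPY 165,714,791
JPY 165,714,791 ÷ 9.8654 (buy NOK at ask) = NOK 16,797,574.43
NOK 16,797,574.43 ÷ 0.61880 (buy ZAR at ask) = ZAR 27,145,401.47

Net profit: ZAR 196,401.47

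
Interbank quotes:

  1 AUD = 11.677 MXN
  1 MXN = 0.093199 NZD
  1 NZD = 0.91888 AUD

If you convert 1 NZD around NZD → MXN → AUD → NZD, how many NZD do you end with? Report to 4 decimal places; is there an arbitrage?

1.0000 (no arbitrage)

Around NZD → MXN → AUD → NZD: 1 ÷ 0.093199 ÷ 11.677 ÷ 0.91888 = 0.999997
Product ≈ 1 (deviation 0.000%, within rounding noise).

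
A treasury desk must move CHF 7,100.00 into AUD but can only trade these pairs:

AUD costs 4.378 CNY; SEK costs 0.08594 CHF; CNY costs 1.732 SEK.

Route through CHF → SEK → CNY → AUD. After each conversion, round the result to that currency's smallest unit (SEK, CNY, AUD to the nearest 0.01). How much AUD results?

AUD 10,895.30

CHF 7,100.00 ÷ 0.08594 = SEK 82,615.78
SEK 82,615.78 ÷ 1.732 = CNY 47,699.64
CNY 47,699.64 ÷ 4.378 = AUD 10,895.30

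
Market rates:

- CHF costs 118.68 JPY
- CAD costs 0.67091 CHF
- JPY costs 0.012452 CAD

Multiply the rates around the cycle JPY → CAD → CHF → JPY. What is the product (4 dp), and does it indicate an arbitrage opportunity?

0.9915 (arbitrage exists)

Around JPY → CAD → CHF → JPY: 1 × 0.012452 × 0.67091 × 118.68 = 0.991473
Product < 1; profitable direction is JPY → CHF → CAD → JPY.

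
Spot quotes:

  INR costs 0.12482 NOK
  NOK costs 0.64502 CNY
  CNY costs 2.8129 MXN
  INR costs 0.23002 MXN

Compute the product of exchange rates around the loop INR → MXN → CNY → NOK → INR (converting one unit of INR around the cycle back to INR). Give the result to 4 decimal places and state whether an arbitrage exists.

1.0157 (arbitrage exists)

Around INR → MXN → CNY → NOK → INR: 1 × 0.23002 ÷ 2.8129 ÷ 0.64502 ÷ 0.12482 = 1.015673
Product > 1; profitable direction is INR → MXN → CNY → NOK → INR.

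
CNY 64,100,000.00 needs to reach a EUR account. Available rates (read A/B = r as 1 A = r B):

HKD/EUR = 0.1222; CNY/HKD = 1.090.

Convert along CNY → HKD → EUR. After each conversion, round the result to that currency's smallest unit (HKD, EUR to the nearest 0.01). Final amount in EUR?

EUR 8,537,991.80

CNY 64,100,000.00 × 1.090 = HKD 69,869,000.00
HKD 69,869,000.00 × 0.1222 = EUR 8,537,991.80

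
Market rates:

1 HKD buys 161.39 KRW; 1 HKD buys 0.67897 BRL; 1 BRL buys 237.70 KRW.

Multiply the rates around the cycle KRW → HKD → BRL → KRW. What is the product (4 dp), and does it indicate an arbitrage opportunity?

1.0000 (no arbitrage)

Around KRW → HKD → BRL → KRW: 1 ÷ 161.39 × 0.67897 × 237.70 = 1.000007
Product ≈ 1 (deviation 0.001%, within rounding noise).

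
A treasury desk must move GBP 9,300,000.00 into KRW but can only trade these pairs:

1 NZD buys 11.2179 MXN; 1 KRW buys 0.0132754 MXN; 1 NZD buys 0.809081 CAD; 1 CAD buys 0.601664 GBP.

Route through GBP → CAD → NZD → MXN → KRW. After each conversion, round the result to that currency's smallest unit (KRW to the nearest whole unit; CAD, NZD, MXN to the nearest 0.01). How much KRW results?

GBP 9,300,000.00 ÷ 0.601664 = CAD 15,457,132.22
CAD 15,457,132.22 ÷ 0.809081 = NZD 19,104,554.70
NZD 19,104,554.70 × 11.2179 = MXN 214,312,984.17
MXN 214,312,984.17 ÷ 0.0132754 = KRW 16,143,617,832

KRW 16,143,617,832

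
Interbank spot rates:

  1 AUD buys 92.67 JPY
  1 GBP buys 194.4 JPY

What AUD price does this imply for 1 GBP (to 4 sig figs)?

GBP/AUD = 2.098

1 GBP × 194.4 = 194.4 JPY
194.4 JPY ÷ 92.67 = 2.09777 AUD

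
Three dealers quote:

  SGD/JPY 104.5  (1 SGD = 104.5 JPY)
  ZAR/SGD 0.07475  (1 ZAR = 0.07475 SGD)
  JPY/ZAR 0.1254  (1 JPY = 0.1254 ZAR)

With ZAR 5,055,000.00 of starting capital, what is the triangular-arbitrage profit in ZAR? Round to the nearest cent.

Profitable loop is ZAR → JPY → SGD → ZAR:
ZAR 5,055,000.00 ÷ 0.1254 = JPY 40,311,005
JPY 40,311,005 ÷ 104.5 = SGD 385,751.24
SGD 385,751.24 ÷ 0.07475 = ZAR 5,160,551.73
Profit = ZAR 5,160,551.73 − ZAR 5,055,000.00

Profit: ZAR 105,551.73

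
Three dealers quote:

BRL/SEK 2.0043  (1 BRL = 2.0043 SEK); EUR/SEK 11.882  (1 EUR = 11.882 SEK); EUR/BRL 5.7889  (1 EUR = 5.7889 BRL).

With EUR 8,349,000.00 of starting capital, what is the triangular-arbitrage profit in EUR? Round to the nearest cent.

Profitable loop is EUR → SEK → BRL → EUR:
EUR 8,349,000.00 × 11.882 = SEK 99,202,818.00
SEK 99,202,818.00 ÷ 2.0043 = BRL 49,494,994.76
BRL 49,494,994.76 ÷ 5.7889 = EUR 8,549,982.68
Profit = EUR 8,549,982.68 − EUR 8,349,000.00

Profit: EUR 200,982.68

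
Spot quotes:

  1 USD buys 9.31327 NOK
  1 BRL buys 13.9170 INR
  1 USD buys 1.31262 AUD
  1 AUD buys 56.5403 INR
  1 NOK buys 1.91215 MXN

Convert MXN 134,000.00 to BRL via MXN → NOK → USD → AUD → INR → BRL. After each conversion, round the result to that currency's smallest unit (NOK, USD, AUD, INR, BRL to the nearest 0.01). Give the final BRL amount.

BRL 40,126.55

MXN 134,000.00 ÷ 1.91215 = NOK 70,078.18
NOK 70,078.18 ÷ 9.31327 = USD 7,524.55
USD 7,524.55 × 1.31262 = AUD 9,876.87
AUD 9,876.87 × 56.5403 = INR 558,441.19
INR 558,441.19 ÷ 13.9170 = BRL 40,126.55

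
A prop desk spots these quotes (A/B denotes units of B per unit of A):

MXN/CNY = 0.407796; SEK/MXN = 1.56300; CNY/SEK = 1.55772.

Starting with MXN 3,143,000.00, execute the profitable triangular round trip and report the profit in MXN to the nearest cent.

Profit: MXN 22,578.19

Profitable loop is MXN → SEK → CNY → MXN:
MXN 3,143,000.00 ÷ 1.56300 = SEK 2,010,876.52
SEK 2,010,876.52 ÷ 1.55772 = CNY 1,290,910.12
CNY 1,290,910.12 ÷ 0.407796 = MXN 3,165,578.19
Profit = MXN 3,165,578.19 − MXN 3,143,000.00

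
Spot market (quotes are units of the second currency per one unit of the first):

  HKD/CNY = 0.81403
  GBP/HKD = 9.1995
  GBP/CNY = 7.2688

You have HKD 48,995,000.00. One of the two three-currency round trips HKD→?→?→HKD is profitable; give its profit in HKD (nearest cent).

Profit: HKD 1,482,016.42

Profitable loop is HKD → CNY → GBP → HKD:
HKD 48,995,000.00 × 0.81403 = CNY 39,883,399.85
CNY 39,883,399.85 ÷ 7.2688 = GBP 5,486,930.42
GBP 5,486,930.42 × 9.1995 = HKD 50,477,016.42
Profit = HKD 50,477,016.42 − HKD 48,995,000.00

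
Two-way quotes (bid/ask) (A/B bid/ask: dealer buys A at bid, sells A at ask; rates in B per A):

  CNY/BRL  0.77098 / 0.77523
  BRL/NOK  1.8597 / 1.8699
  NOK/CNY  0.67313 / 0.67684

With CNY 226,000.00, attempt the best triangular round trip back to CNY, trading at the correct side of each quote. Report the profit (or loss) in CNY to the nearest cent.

Net profit: CNY 4,342.18

Best loop CNY → NOK → BRL → CNY:
CNY 226,000.00 ÷ 0.67684 (buy NOK at ask) = NOK 333,904.62
NOK 333,904.62 ÷ 1.8699 (buy BRL at ask) = BRL 178,568.17
BRL 178,568.17 ÷ 0.77523 (buy CNY at ask) = CNY 230,342.18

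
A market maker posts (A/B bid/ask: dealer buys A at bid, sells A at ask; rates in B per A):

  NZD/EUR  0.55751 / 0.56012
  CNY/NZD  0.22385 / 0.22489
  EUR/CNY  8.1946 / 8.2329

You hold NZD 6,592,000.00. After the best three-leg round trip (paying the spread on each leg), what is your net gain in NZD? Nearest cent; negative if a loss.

Net profit: NZD 149,471.74

Best loop NZD → EUR → CNY → NZD:
NZD 6,592,000.00 × 0.55751 (sell NZD at bid) = EUR 3,675,105.92
EUR 3,675,105.92 × 8.1946 (sell EUR at bid) = CNY 30,116,022.97
CNY 30,116,022.97 × 0.22385 (sell CNY at bid) = NZD 6,741,471.74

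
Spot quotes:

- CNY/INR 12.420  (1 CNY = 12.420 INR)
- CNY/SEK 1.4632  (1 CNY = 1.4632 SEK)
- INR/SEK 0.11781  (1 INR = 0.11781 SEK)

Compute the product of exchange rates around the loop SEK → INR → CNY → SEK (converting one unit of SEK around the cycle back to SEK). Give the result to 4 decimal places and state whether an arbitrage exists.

1.0000 (no arbitrage)

Around SEK → INR → CNY → SEK: 1 ÷ 0.11781 ÷ 12.420 × 1.4632 = 1.000000
Product ≈ 1 (deviation 0.000%, within rounding noise).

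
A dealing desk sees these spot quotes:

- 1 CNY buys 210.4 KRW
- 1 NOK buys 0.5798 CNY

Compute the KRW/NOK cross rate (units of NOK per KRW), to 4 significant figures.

KRW/NOK = 0.008197

1 KRW ÷ 210.4 = 0.00475285 CNY
0.00475285 CNY ÷ 0.5798 = 0.0081974 NOK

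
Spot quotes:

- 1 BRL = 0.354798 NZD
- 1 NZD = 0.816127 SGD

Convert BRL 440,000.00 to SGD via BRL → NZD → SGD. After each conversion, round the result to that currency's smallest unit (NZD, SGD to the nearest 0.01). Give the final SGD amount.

SGD 127,406.50

BRL 440,000.00 × 0.354798 = NZD 156,111.12
NZD 156,111.12 × 0.816127 = SGD 127,406.50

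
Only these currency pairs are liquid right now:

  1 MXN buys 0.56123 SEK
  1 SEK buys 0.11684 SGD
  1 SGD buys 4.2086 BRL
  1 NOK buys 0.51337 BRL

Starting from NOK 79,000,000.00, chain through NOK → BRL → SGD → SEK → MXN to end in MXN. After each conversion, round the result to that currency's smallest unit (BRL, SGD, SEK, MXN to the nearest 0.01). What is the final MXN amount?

MXN 146,956,060.24

NOK 79,000,000.00 × 0.51337 = BRL 40,556,230.00
BRL 40,556,230.00 ÷ 4.2086 = SGD 9,636,513.33
SGD 9,636,513.33 ÷ 0.11684 = SEK 82,476,149.69
SEK 82,476,149.69 ÷ 0.56123 = MXN 146,956,060.24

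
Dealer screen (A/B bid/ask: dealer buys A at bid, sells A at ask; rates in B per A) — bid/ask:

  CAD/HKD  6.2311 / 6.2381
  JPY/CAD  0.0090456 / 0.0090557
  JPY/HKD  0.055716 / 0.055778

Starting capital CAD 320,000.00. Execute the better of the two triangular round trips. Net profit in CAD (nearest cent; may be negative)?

Best loop CAD → HKD → JPY → CAD:
CAD 320,000.00 × 6.2311 (sell CAD at bid) = HKD 1,993,952.00
HKD 1,993,952.00 ÷ 0.055778 (buy JPY at ask) = JPY 35,748,001
JPY 35,748,001 × 0.0090456 (sell JPY at bid) = CAD 323,362.12

Net profit: CAD 3,362.12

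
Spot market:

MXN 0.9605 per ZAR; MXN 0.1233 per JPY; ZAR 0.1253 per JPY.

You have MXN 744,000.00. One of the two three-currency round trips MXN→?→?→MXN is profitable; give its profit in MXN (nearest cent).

Profit: MXN 18,232.69

Profitable loop is MXN → ZAR → JPY → MXN:
MXN 744,000.00 ÷ 0.9605 = ZAR 774,596.56
ZAR 774,596.56 ÷ 0.1253 = JPY 6,181,936
JPY 6,181,936 × 0.1233 = MXN 762,232.69
Profit = MXN 762,232.69 − MXN 744,000.00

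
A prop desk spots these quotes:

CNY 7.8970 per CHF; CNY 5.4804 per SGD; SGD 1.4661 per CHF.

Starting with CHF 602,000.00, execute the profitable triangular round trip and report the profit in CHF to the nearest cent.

Profitable loop is CHF → SGD → CNY → CHF:
CHF 602,000.00 × 1.4661 = SGD 882,592.20
SGD 882,592.20 × 5.4804 = CNY 4,836,958.29
CNY 4,836,958.29 ÷ 7.8970 = CHF 612,505.80
Profit = CHF 612,505.80 − CHF 602,000.00

Profit: CHF 10,505.80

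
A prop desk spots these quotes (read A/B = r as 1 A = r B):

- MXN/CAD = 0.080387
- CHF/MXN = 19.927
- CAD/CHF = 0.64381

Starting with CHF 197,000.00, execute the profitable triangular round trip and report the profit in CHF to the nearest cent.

Profit: CHF 6,166.31

Profitable loop is CHF → MXN → CAD → CHF:
CHF 197,000.00 × 19.927 = MXN 3,925,619.00
MXN 3,925,619.00 × 0.080387 = CAD 315,568.73
CAD 315,568.73 × 0.64381 = CHF 203,166.31
Profit = CHF 203,166.31 − CHF 197,000.00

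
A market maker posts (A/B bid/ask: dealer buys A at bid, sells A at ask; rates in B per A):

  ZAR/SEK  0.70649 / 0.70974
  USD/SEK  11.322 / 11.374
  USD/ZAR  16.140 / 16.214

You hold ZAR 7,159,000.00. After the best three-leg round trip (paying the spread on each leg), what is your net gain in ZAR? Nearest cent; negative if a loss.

Net profit: ZAR 18,094.89

Best loop ZAR → SEK → USD → ZAR:
ZAR 7,159,000.00 × 0.70649 (sell ZAR at bid) = SEK 5,057,761.91
SEK 5,057,761.91 ÷ 11.374 (buy USD at ask) = USD 444,677.50
USD 444,677.50 × 16.140 (sell USD at bid) = ZAR 7,177,094.89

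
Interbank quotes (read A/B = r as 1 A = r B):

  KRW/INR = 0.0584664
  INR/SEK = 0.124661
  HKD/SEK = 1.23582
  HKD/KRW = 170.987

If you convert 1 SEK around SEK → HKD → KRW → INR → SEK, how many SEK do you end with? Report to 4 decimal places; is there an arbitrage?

1.0084 (arbitrage exists)

Around SEK → HKD → KRW → INR → SEK: 1 ÷ 1.23582 × 170.987 × 0.0584664 × 0.124661 = 1.008428
Product > 1; profitable direction is SEK → HKD → KRW → INR → SEK.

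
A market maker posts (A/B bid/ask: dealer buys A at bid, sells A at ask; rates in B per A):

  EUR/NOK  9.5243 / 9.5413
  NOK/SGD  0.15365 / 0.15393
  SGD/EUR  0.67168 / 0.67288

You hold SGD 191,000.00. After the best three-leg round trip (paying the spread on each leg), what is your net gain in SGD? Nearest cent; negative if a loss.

Net profit: SGD 2,270.21

Best loop SGD → NOK → EUR → SGD:
SGD 191,000.00 ÷ 0.15393 (buy NOK at ask) = NOK 1,240,823.75
NOK 1,240,823.75 ÷ 9.5413 (buy EUR at ask) = EUR 130,047.66
EUR 130,047.66 ÷ 0.67288 (buy SGD at ask) = SGD 193,270.21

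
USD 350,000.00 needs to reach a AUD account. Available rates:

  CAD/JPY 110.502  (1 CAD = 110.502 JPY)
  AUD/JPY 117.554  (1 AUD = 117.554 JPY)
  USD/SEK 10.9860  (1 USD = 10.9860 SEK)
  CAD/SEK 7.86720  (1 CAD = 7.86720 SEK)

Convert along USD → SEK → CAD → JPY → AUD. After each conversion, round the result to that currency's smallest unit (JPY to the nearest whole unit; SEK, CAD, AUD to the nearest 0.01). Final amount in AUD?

AUD 459,430.87

USD 350,000.00 × 10.9860 = SEK 3,845,100.00
SEK 3,845,100.00 ÷ 7.86720 = CAD 488,750.76
CAD 488,750.76 × 110.502 = JPY 54,007,936
JPY 54,007,936 ÷ 117.554 = AUD 459,430.87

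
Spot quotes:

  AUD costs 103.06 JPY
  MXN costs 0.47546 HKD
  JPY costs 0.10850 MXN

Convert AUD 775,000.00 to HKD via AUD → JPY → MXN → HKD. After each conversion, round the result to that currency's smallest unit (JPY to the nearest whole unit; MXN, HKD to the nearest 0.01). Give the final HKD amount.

HKD 4,120,363.82

AUD 775,000.00 × 103.06 = JPY 79,871,500
JPY 79,871,500 × 0.10850 = MXN 8,666,057.75
MXN 8,666,057.75 × 0.47546 = HKD 4,120,363.82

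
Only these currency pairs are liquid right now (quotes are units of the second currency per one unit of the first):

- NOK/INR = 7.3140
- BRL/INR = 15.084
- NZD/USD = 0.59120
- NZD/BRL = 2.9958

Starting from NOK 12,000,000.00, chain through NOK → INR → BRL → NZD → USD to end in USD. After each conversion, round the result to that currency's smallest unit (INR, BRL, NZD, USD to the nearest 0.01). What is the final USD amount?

USD 1,148,262.78

NOK 12,000,000.00 × 7.3140 = INR 87,768,000.00
INR 87,768,000.00 ÷ 15.084 = BRL 5,818,615.75
BRL 5,818,615.75 ÷ 2.9958 = NZD 1,942,257.74
NZD 1,942,257.74 × 0.59120 = USD 1,148,262.78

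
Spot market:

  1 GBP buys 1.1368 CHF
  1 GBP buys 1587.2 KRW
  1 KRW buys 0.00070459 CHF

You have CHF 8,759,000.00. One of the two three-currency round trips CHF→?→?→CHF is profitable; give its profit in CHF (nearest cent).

Profit: CHF 144,698.83

Profitable loop is CHF → KRW → GBP → CHF:
CHF 8,759,000.00 ÷ 0.00070459 = KRW 12,431,343,051
KRW 12,431,343,051 ÷ 1587.2 = GBP 7,832,247.39
GBP 7,832,247.39 × 1.1368 = CHF 8,903,698.83
Profit = CHF 8,903,698.83 − CHF 8,759,000.00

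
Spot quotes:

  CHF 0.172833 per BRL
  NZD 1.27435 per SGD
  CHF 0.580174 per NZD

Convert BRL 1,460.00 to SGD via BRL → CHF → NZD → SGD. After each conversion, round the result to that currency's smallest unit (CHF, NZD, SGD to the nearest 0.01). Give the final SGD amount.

BRL 1,460.00 × 0.172833 = CHF 252.34
CHF 252.34 ÷ 0.580174 = NZD 434.94
NZD 434.94 ÷ 1.27435 = SGD 341.30

SGD 341.30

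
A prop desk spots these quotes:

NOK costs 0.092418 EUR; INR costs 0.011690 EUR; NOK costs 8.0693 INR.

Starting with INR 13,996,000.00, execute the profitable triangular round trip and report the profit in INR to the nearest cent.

Profitable loop is INR → EUR → NOK → INR:
INR 13,996,000.00 × 0.011690 = EUR 163,613.24
EUR 163,613.24 ÷ 0.092418 = NOK 1,770,361.19
NOK 1,770,361.19 × 8.0693 = INR 14,285,575.51
Profit = INR 14,285,575.51 − INR 13,996,000.00

Profit: INR 289,575.51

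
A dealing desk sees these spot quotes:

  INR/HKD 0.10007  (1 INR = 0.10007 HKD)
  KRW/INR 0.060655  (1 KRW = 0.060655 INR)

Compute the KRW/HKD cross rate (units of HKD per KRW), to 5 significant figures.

1 KRW × 0.060655 = 0.060655 INR
0.060655 INR × 0.10007 = 0.00606975 HKD

KRW/HKD = 0.0060697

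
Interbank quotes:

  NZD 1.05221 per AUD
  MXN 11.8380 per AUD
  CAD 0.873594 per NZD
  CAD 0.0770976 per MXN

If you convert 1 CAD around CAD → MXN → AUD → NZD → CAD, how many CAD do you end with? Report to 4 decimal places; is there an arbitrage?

Around CAD → MXN → AUD → NZD → CAD: 1 ÷ 0.0770976 ÷ 11.8380 × 1.05221 × 0.873594 = 1.007147
Product > 1; profitable direction is CAD → MXN → AUD → NZD → CAD.

1.0071 (arbitrage exists)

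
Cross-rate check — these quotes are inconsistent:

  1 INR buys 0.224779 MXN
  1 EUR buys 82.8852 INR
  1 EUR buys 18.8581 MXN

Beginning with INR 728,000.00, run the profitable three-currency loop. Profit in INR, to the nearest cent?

Profitable loop is INR → EUR → MXN → INR:
INR 728,000.00 ÷ 82.8852 = EUR 8,783.23
EUR 8,783.23 × 18.8581 = MXN 165,635.08
MXN 165,635.08 ÷ 0.224779 = INR 736,879.69
Profit = INR 736,879.69 − INR 728,000.00

Profit: INR 8,879.69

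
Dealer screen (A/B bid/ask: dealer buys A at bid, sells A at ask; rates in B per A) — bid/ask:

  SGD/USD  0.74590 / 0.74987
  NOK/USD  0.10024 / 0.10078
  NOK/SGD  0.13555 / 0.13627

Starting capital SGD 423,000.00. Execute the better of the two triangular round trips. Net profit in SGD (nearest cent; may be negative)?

Net profit: SGD 1,371.43

Best loop SGD → USD → NOK → SGD:
SGD 423,000.00 × 0.74590 (sell SGD at bid) = USD 315,515.70
USD 315,515.70 ÷ 0.10078 (buy NOK at ask) = NOK 3,130,737.25
NOK 3,130,737.25 × 0.13555 (sell NOK at bid) = SGD 424,371.43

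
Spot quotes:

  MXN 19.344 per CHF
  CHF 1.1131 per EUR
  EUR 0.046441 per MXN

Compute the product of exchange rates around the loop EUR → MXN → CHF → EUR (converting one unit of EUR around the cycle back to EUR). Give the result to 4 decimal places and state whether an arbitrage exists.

Around EUR → MXN → CHF → EUR: 1 ÷ 0.046441 ÷ 19.344 ÷ 1.1131 = 1.000041
Product ≈ 1 (deviation 0.004%, within rounding noise).

1.0000 (no arbitrage)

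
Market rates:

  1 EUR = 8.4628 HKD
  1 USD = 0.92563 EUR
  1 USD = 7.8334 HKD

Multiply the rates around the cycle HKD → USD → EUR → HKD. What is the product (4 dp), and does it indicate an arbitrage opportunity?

1.0000 (no arbitrage)

Around HKD → USD → EUR → HKD: 1 ÷ 7.8334 × 0.92563 × 8.4628 = 1.000003
Product ≈ 1 (deviation 0.000%, within rounding noise).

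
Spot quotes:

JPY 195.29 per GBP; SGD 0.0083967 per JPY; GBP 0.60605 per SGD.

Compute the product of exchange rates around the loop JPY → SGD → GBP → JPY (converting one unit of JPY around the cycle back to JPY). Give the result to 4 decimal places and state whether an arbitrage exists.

0.9938 (arbitrage exists)

Around JPY → SGD → GBP → JPY: 1 × 0.0083967 × 0.60605 × 195.29 = 0.993796
Product < 1; profitable direction is JPY → GBP → SGD → JPY.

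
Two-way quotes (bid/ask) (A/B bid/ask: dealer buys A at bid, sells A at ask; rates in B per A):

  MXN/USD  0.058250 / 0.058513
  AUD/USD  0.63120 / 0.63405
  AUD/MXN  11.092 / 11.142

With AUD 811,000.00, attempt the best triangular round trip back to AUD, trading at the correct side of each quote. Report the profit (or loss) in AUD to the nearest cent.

Net profit: AUD 15,424.41

Best loop AUD → MXN → USD → AUD:
AUD 811,000.00 × 11.092 (sell AUD at bid) = MXN 8,995,612.00
MXN 8,995,612.00 × 0.058250 (sell MXN at bid) = USD 523,994.40
USD 523,994.40 ÷ 0.63405 (buy AUD at ask) = AUD 826,424.41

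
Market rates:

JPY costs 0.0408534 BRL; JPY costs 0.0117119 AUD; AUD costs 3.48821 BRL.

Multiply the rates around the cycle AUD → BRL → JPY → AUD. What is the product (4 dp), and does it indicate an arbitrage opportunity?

Around AUD → BRL → JPY → AUD: 1 × 3.48821 ÷ 0.0408534 × 0.0117119 = 1.000004
Product ≈ 1 (deviation 0.000%, within rounding noise).

1.0000 (no arbitrage)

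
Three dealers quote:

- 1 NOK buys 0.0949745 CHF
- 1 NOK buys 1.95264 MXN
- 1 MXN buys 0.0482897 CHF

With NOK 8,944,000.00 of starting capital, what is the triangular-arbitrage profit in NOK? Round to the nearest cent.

Profit: NOK 64,699.85

Profitable loop is NOK → CHF → MXN → NOK:
NOK 8,944,000.00 × 0.0949745 = CHF 849,451.93
CHF 849,451.93 ÷ 0.0482897 = MXN 17,590,747.67
MXN 17,590,747.67 ÷ 1.95264 = NOK 9,008,699.85
Profit = NOK 9,008,699.85 − NOK 8,944,000.00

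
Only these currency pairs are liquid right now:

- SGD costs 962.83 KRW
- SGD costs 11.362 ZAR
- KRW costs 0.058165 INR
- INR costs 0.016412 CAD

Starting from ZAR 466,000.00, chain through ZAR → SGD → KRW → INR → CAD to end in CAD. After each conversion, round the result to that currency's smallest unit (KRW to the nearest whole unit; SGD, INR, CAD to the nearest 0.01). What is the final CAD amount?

CAD 37,696.76

ZAR 466,000.00 ÷ 11.362 = SGD 41,013.91
SGD 41,013.91 × 962.83 = KRW 39,489,423
KRW 39,489,423 × 0.058165 = INR 2,296,902.29
INR 2,296,902.29 × 0.016412 = CAD 37,696.76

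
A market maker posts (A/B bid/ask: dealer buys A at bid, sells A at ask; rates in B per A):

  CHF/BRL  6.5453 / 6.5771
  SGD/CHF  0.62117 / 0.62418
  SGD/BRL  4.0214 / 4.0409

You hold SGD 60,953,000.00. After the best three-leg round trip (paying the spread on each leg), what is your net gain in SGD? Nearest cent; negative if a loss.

Net profit: SGD 374,747.31

Best loop SGD → CHF → BRL → SGD:
SGD 60,953,000.00 × 0.62117 (sell SGD at bid) = CHF 37,862,175.01
CHF 37,862,175.01 × 6.5453 (sell CHF at bid) = BRL 247,819,294.09
BRL 247,819,294.09 ÷ 4.0409 (buy SGD at ask) = SGD 61,327,747.31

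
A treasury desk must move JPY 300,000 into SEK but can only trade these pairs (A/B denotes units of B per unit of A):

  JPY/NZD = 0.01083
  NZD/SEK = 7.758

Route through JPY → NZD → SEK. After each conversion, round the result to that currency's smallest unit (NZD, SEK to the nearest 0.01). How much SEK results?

SEK 25,205.74

JPY 300,000 × 0.01083 = NZD 3,249.00
NZD 3,249.00 × 7.758 = SEK 25,205.74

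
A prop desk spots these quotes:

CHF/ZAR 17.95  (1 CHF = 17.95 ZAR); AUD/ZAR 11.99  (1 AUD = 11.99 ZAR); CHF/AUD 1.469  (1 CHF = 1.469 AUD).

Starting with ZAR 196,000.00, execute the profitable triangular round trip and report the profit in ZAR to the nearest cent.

Profitable loop is ZAR → AUD → CHF → ZAR:
ZAR 196,000.00 ÷ 11.99 = AUD 16,346.96
AUD 16,346.96 ÷ 1.469 = CHF 11,127.95
CHF 11,127.95 × 17.95 = ZAR 199,746.67
Profit = ZAR 199,746.67 − ZAR 196,000.00

Profit: ZAR 3,746.67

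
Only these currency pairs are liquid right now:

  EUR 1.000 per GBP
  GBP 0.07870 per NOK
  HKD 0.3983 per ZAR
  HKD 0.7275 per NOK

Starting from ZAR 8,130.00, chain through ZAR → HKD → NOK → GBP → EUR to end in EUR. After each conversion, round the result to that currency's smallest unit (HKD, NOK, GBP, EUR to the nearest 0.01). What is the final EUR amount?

EUR 350.30

ZAR 8,130.00 × 0.3983 = HKD 3,238.18
HKD 3,238.18 ÷ 0.7275 = NOK 4,451.11
NOK 4,451.11 × 0.07870 = GBP 350.30
GBP 350.30 × 1.000 = EUR 350.30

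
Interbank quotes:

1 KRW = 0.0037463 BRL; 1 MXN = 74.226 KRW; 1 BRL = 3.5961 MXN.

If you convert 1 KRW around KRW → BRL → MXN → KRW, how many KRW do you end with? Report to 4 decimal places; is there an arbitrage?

1.0000 (no arbitrage)

Around KRW → BRL → MXN → KRW: 1 × 0.0037463 × 3.5961 × 74.226 = 0.999978
Product ≈ 1 (deviation 0.002%, within rounding noise).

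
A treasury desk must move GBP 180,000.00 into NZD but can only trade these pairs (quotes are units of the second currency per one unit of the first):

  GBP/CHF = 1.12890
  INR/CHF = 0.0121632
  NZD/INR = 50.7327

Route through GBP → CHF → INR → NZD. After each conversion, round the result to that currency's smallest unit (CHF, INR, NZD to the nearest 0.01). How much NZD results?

NZD 329,300.32

GBP 180,000.00 × 1.12890 = CHF 203,202.00
CHF 203,202.00 ÷ 0.0121632 = INR 16,706,294.40
INR 16,706,294.40 ÷ 50.7327 = NZD 329,300.32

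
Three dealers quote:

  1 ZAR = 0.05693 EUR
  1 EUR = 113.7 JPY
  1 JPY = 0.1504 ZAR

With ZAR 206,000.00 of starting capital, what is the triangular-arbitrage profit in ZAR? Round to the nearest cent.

Profitable loop is ZAR → JPY → EUR → ZAR:
ZAR 206,000.00 ÷ 0.1504 = JPY 1,369,681
JPY 1,369,681 ÷ 113.7 = EUR 12,046.45
EUR 12,046.45 ÷ 0.05693 = ZAR 211,601.01
Profit = ZAR 211,601.01 − ZAR 206,000.00

Profit: ZAR 5,601.01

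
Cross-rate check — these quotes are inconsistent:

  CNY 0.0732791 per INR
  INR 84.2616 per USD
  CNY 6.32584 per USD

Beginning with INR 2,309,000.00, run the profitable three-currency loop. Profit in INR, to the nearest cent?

Profit: INR 56,550.96

Profitable loop is INR → USD → CNY → INR:
INR 2,309,000.00 ÷ 84.2616 = USD 27,402.76
USD 27,402.76 × 6.32584 = CNY 173,345.45
CNY 173,345.45 ÷ 0.0732791 = INR 2,365,550.96
Profit = INR 2,365,550.96 − INR 2,309,000.00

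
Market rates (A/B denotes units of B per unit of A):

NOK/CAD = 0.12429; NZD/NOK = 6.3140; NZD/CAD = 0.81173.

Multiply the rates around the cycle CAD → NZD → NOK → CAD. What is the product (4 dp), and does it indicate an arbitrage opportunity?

0.9668 (arbitrage exists)

Around CAD → NZD → NOK → CAD: 1 ÷ 0.81173 × 6.3140 × 0.12429 = 0.966783
Product < 1; profitable direction is CAD → NOK → NZD → CAD.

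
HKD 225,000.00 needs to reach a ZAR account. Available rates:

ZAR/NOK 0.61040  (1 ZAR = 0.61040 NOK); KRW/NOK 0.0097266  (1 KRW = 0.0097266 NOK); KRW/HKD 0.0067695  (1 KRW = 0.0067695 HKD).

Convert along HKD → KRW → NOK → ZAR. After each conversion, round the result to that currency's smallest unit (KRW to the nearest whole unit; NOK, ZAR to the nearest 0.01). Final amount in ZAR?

ZAR 529,629.85

HKD 225,000.00 ÷ 0.0067695 = KRW 33,237,314
KRW 33,237,314 × 0.0097266 = NOK 323,286.06
NOK 323,286.06 ÷ 0.61040 = ZAR 529,629.85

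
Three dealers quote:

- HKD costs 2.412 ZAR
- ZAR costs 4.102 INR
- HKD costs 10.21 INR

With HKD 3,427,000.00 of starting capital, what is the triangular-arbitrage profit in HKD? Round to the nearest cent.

Profit: HKD 109,444.83

Profitable loop is HKD → INR → ZAR → HKD:
HKD 3,427,000.00 × 10.21 = INR 34,989,670.00
INR 34,989,670.00 ÷ 4.102 = ZAR 8,529,904.92
ZAR 8,529,904.92 ÷ 2.412 = HKD 3,536,444.83
Profit = HKD 3,536,444.83 − HKD 3,427,000.00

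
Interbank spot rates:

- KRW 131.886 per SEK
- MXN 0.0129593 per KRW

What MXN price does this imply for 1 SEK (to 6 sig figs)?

SEK/MXN = 1.70915

1 SEK × 131.886 = 131.886 KRW
131.886 KRW × 0.0129593 = 1.70915 MXN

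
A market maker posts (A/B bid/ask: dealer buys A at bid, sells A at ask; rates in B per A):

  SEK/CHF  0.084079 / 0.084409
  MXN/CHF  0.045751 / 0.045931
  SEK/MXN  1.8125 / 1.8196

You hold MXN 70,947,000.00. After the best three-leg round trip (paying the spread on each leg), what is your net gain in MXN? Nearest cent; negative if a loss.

Net profit: MXN 426,952.04

Best loop MXN → SEK → CHF → MXN:
MXN 70,947,000.00 ÷ 1.8196 (buy SEK at ask) = SEK 38,990,437.46
SEK 38,990,437.46 × 0.084079 (sell SEK at bid) = CHF 3,278,276.99
CHF 3,278,276.99 ÷ 0.045931 (buy MXN at ask) = MXN 71,373,952.04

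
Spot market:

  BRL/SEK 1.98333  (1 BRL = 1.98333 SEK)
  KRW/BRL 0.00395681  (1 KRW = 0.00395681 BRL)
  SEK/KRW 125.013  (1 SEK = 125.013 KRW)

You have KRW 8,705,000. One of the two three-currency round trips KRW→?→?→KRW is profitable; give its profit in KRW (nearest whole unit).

Profitable loop is KRW → SEK → BRL → KRW:
KRW 8,705,000 ÷ 125.013 = SEK 69,632.76
SEK 69,632.76 ÷ 1.98333 = BRL 35,109.01
BRL 35,109.01 ÷ 0.00395681 = KRW 8,873,060
Profit = KRW 8,873,060 − KRW 8,705,000

Profit: KRW 168,060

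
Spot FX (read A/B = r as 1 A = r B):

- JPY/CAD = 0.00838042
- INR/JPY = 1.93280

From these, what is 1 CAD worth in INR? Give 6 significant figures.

CAD/INR = 61.7373

1 CAD ÷ 0.00838042 = 119.326 JPY
119.326 JPY ÷ 1.93280 = 61.7373 INR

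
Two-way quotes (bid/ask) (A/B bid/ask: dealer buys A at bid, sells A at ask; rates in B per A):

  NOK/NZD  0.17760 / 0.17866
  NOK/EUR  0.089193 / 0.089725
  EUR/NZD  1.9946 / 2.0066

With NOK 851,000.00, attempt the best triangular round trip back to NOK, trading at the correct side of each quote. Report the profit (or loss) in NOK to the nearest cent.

Best loop NOK → EUR → NZD → NOK:
NOK 851,000.00 × 0.089193 (sell NOK at bid) = EUR 75,903.24
EUR 75,903.24 × 1.9946 (sell EUR at bid) = NZD 151,396.61
NZD 151,396.61 ÷ 0.17866 (buy NOK at ask) = NOK 847,400.70

Net result: NOK -3,599.30 (no profitable arbitrage after spreads)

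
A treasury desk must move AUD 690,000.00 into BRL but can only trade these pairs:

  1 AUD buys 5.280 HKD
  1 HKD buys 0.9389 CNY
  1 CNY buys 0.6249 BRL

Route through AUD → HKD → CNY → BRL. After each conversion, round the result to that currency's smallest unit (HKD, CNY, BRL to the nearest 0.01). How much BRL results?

AUD 690,000.00 × 5.280 = HKD 3,643,200.00
HKD 3,643,200.00 × 0.9389 = CNY 3,420,600.48
CNY 3,420,600.48 × 0.6249 = BRL 2,137,533.24

BRL 2,137,533.24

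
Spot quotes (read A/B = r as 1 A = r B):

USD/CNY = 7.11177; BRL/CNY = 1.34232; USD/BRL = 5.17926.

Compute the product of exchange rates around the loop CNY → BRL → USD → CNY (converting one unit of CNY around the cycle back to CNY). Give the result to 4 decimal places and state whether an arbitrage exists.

Around CNY → BRL → USD → CNY: 1 ÷ 1.34232 ÷ 5.17926 × 7.11177 = 1.022949
Product > 1; profitable direction is CNY → BRL → USD → CNY.

1.0229 (arbitrage exists)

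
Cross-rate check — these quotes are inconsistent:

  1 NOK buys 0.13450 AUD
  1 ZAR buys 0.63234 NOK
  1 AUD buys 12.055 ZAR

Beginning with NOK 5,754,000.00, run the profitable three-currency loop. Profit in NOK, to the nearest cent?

Profit: NOK 145,429.45

Profitable loop is NOK → AUD → ZAR → NOK:
NOK 5,754,000.00 × 0.13450 = AUD 773,913.00
AUD 773,913.00 × 12.055 = ZAR 9,329,521.21
ZAR 9,329,521.21 × 0.63234 = NOK 5,899,429.45
Profit = NOK 5,899,429.45 − NOK 5,754,000.00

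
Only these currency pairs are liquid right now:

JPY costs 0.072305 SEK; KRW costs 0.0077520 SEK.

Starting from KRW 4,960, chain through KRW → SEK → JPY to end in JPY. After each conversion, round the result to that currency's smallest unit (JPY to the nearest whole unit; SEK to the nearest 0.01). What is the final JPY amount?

KRW 4,960 × 0.0077520 = SEK 38.45
SEK 38.45 ÷ 0.072305 = JPY 532

JPY 532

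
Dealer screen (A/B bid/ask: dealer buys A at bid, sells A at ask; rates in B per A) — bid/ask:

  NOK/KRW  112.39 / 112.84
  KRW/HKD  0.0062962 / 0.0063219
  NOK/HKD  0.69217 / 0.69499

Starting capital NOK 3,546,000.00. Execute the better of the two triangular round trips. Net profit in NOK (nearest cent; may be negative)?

Net profit: NOK 64,491.79

Best loop NOK → KRW → HKD → NOK:
NOK 3,546,000.00 × 112.39 (sell NOK at bid) = KRW 398,534,940
KRW 398,534,940 × 0.0062962 (sell KRW at bid) = HKD 2,509,255.69
HKD 2,509,255.69 ÷ 0.69499 (buy NOK at ask) = NOK 3,610,491.79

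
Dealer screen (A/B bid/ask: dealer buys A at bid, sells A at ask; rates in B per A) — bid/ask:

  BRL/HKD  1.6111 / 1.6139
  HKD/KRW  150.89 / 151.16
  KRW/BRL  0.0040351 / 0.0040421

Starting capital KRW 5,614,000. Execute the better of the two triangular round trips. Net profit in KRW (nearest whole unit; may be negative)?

Best loop KRW → HKD → BRL → KRW:
KRW 5,614,000 ÷ 151.16 (buy HKD at ask) = HKD 37,139.45
HKD 37,139.45 ÷ 1.6139 (buy BRL at ask) = BRL 23,012.24
BRL 23,012.24 ÷ 0.0040421 (buy KRW at ask) = KRW 5,693,140

Net profit: KRW 79,140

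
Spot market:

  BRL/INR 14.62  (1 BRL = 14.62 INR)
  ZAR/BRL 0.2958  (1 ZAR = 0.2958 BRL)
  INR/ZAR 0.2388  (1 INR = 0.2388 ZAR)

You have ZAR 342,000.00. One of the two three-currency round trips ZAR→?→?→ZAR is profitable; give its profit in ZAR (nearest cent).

Profit: ZAR 11,188.03

Profitable loop is ZAR → BRL → INR → ZAR:
ZAR 342,000.00 × 0.2958 = BRL 101,163.60
BRL 101,163.60 × 14.62 = INR 1,479,011.83
INR 1,479,011.83 × 0.2388 = ZAR 353,188.03
Profit = ZAR 353,188.03 − ZAR 342,000.00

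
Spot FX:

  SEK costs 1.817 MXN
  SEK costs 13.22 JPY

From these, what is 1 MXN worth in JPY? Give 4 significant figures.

MXN/JPY = 7.276

1 MXN ÷ 1.817 = 0.550358 SEK
0.550358 SEK × 13.22 = 7.27573 JPY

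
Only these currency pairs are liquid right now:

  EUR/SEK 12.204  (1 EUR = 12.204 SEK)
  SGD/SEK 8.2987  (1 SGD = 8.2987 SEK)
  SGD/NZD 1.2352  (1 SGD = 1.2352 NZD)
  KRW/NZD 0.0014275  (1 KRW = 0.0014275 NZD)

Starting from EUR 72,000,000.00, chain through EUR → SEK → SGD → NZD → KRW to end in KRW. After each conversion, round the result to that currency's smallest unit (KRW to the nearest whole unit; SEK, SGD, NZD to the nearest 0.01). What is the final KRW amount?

KRW 91,619,052,574

EUR 72,000,000.00 × 12.204 = SEK 878,688,000.00
SEK 878,688,000.00 ÷ 8.2987 = SGD 105,882,608.12
SGD 105,882,608.12 × 1.2352 = NZD 130,786,197.55
NZD 130,786,197.55 ÷ 0.0014275 = KRW 91,619,052,574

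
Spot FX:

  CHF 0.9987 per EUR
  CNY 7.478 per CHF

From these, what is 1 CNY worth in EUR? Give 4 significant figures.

CNY/EUR = 0.1339

1 CNY ÷ 7.478 = 0.133726 CHF
0.133726 CHF ÷ 0.9987 = 0.1339 EUR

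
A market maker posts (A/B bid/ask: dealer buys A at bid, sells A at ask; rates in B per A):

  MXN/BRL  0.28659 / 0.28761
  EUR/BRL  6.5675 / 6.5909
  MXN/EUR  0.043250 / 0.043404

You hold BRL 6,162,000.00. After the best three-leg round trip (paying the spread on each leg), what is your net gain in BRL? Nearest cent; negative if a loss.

Best loop BRL → EUR → MXN → BRL:
BRL 6,162,000.00 ÷ 6.5909 (buy EUR at ask) = EUR 934,925.43
EUR 934,925.43 ÷ 0.043404 (buy MXN at ask) = MXN 21,540,075.28
MXN 21,540,075.28 × 0.28659 (sell MXN at bid) = BRL 6,173,170.17

Net profit: BRL 11,170.17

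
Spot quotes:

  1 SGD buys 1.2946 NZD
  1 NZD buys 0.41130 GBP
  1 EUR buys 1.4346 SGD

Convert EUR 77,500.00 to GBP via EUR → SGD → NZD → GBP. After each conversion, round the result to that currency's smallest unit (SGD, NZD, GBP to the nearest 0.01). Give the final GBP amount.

GBP 59,200.70

EUR 77,500.00 × 1.4346 = SGD 111,181.50
SGD 111,181.50 × 1.2946 = NZD 143,935.57
NZD 143,935.57 × 0.41130 = GBP 59,200.70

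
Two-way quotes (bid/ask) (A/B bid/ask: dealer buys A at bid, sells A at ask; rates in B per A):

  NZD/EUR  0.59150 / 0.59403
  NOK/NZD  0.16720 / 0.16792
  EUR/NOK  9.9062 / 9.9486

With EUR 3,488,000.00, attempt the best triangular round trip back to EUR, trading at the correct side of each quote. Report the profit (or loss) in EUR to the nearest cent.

Best loop EUR → NZD → NOK → EUR:
EUR 3,488,000.00 ÷ 0.59403 (buy NZD at ask) = NZD 5,871,757.32
NZD 5,871,757.32 ÷ 0.16792 (buy NOK at ask) = NOK 34,967,587.65
NOK 34,967,587.65 ÷ 9.9486 (buy EUR at ask) = EUR 3,514,824.97

Net profit: EUR 26,824.97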